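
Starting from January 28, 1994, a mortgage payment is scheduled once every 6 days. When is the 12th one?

April 4, 1994

The 12th occurrence is 11 intervals after the first: 11 × 6 = 66 days after January 28, 1994.
January has 31 days — 3 days to the end of January leaves 63.
February has 28 days (35 left).
March has 31 days (4 left).
4 days into April → April 4, 1994.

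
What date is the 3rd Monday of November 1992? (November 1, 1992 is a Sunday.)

November 1992 begins on a Sunday, so the first Monday is November 2 (1 day later).
The 3rd Monday is 2 weeks later: 2 + 14 = 16.

November 16, 1992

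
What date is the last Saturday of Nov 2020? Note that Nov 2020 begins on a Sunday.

Nov 28, 2020

Nov 2020 begins on a Sunday, so the first Saturday is Nov 7 (6 days later).
Nov 2020 has 30 days. Adding weeks: 7, 14, 21, 28 — the last one ≤ 30 is the 28th.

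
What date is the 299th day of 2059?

January has 31 days (299 − 31 = 268 remain).
February has 28 days (268 − 28 = 240 remain).
March has 31 days (240 − 31 = 209 remain).
April has 30 days (209 − 30 = 179 remain).
May has 31 days (179 − 31 = 148 remain).
June has 30 days (148 − 30 = 118 remain).
July has 31 days (118 − 31 = 87 remain).
August has 31 days (87 − 31 = 56 remain).
September has 30 days (56 − 30 = 26 remain).
26 into October → October 26.

2059-10-26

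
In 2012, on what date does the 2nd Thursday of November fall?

November 8, 2012

The first Thursday of November 2012 is November 1.
The 2nd Thursday is 1 weeks later: 1 + 7 = 8.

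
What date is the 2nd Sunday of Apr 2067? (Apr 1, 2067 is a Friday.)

Apr 2067 begins on a Friday, so the first Sunday is Apr 3 (2 days later).
The 2nd Sunday is 1 weeks later: 3 + 7 = 10.

Apr 10, 2067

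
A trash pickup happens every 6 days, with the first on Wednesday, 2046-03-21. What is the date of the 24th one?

2046-08-06

The 24th occurrence is 23 intervals after the first: 23 × 6 = 138 days after 2046-03-21.
March has 31 days — 10 days to the end of March leaves 128.
April has 30 days (98 left).
May has 31 days (67 left).
June has 30 days (37 left).
July has 31 days (6 left).
6 days into August → 2046-08-06.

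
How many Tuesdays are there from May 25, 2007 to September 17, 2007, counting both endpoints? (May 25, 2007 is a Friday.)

16

May 25, 2007 is a Friday; the first Tuesday on or after it is May 29, 2007 (4 days later).
From May 29, 2007 to September 17, 2007: 2 + 30 + 31 + 31 + 17 = 111 days (rest of May, June, July, August, September).
111 ÷ 7 = 15 full weeks with remainder 6, so 15 more Tuesdays after the first → 16.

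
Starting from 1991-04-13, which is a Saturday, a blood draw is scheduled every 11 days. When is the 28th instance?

1992-02-04

The 28th occurrence is 27 intervals after the first: 27 × 11 = 297 days after 1991-04-13.
April has 30 days — 17 days to the end of April leaves 280.
May has 31 days (249 left).
June has 30 days (219 left).
July has 31 days (188 left).
August has 31 days (157 left).
September has 30 days (127 left).
October has 31 days (96 left).
November has 30 days (66 left).
December has 31 days (35 left).
January has 31 days (4 left).
4 days into February → 1992-02-04.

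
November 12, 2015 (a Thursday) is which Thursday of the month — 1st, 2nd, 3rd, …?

2nd

Day 12 falls in week ⌈12/7⌉ of the month.
Days 1–7 hold the 1st Thursday, 8–14 the 2nd, 15–21 the 3rd, 22–28 the 4th, 29–31 the 5th.
12 is in the range for the 2nd.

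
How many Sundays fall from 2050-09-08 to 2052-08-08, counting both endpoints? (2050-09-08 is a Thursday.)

2050-09-08 is a Thursday; the first Sunday on or after it is 2050-09-11 (3 days later).
From 2050-09-11 to 2052-08-08: 111 + 365 + 221 = 697 days (rest of 2050, 2051, to 2052-08-08 in 2052).
697 ÷ 7 = 99 full weeks with remainder 4, so 99 more Sundays after the first → 100.

100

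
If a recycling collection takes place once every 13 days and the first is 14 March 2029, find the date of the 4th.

The 4th occurrence is 3 intervals after the first: 3 × 13 = 39 days after 14 March 2029.
March has 31 days — 17 days to the end of March leaves 22.
22 days into April → 22 April 2029.

22 April 2029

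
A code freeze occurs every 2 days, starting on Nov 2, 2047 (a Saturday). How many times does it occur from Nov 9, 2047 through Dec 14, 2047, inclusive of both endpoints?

Occurrences land 2·i days after Nov 2, 2047 for i = 0, 1, 2, …
Nov 9, 2047 is 7 days after the start; 7 ÷ 2 = 3 remainder 1; since the remainder is 1, round up to i = 4. First occurrence in the window: #5 on Nov 10, 2047 (4×2 = 8 days in).
Dec 14, 2047 is 42 days after the start; 42 ÷ 2 = 21 remainder 0. Last occurrence in the window: #22 on Dec 14, 2047.
Occurrences #5 through #22: 18 in total.

18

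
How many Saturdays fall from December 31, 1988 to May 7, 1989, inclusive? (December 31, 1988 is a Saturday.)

December 31, 1988 is a Saturday; the first Saturday on or after it is December 31, 1988.
From December 31, 1988 to May 7, 1989: 0 + 31 + 28 + 31 + 30 + 7 = 127 days (rest of December, January, February, March, April, May).
127 ÷ 7 = 18 full weeks with remainder 1, so 18 more Saturdays after the first → 19.

19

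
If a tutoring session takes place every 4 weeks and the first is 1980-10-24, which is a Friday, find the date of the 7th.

1981-04-10

The 7th occurrence is 6 intervals after the first: 6 × 28 = 168 days after 1980-10-24.
October has 31 days — 7 days to the end of October leaves 161.
November has 30 days (131 left).
December has 31 days (100 left).
January has 31 days (69 left).
February has 28 days (41 left).
March has 31 days (10 left).
10 days into April → 1981-04-10.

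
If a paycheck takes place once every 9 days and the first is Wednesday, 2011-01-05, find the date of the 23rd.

2011-07-22

The 23rd occurrence is 22 intervals after the first: 22 × 9 = 198 days after 2011-01-05.
January has 31 days — 26 days to the end of January leaves 172.
February has 28 days (144 left).
March has 31 days (113 left).
April has 30 days (83 left).
May has 31 days (52 left).
June has 30 days (22 left).
22 days into July → 2011-07-22.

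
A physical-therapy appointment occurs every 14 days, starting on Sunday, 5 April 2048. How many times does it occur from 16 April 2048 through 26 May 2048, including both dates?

3

Occurrences land 14·i days after 5 April 2048 for i = 0, 1, 2, …
16 April 2048 is 11 days after the start; 11 ÷ 14 = 0 remainder 11; since the remainder is 11, round up to i = 1. First occurrence in the window: #2 on 19 April 2048 (1×14 = 14 days in).
26 May 2048 is 51 days after the start; 51 ÷ 14 = 3 remainder 9. Last occurrence in the window: #4 on 17 May 2048.
Occurrences #2 through #4: 3 in total.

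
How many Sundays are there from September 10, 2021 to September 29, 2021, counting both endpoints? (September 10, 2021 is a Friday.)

3

September 10, 2021 is a Friday; the first Sunday on or after it is September 12, 2021 (2 days later).
From September 12, 2021 to September 29, 2021 is 29 − 12 = 17 days.
17 ÷ 7 = 2 full weeks with remainder 3, so 2 more Sundays after the first → 3.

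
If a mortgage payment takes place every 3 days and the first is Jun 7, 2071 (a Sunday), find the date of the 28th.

The 28th occurrence is 27 intervals after the first: 27 × 3 = 81 days after Jun 7, 2071.
Jun has 30 days — 23 days to the end of Jun leaves 58.
Jul has 31 days (27 left).
27 days into Aug → Aug 27, 2071.

Aug 27, 2071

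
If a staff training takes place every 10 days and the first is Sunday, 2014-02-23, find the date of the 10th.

2014-05-24

The 10th occurrence is 9 intervals after the first: 9 × 10 = 90 days after 2014-02-23.
February has 28 days — 5 days to the end of February leaves 85.
March has 31 days (54 left).
April has 30 days (24 left).
24 days into May → 2014-05-24.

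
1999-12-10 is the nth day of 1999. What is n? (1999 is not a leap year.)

344

Days in months before December: 31 + 28 + 31 + 30 + 31 + 30 + 31 + 31 + 30 + 31 + 30 = 334.
Plus 10 days into December → day 344.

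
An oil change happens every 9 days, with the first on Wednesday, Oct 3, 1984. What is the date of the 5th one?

Nov 8, 1984

The 5th occurrence is 4 intervals after the first: 4 × 9 = 36 days after Oct 3, 1984.
Oct has 31 days — 28 days to the end of Oct leaves 8.
8 days into Nov → Nov 8, 1984.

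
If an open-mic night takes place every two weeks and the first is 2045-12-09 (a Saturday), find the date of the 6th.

The 6th occurrence is 5 intervals after the first: 5 × 14 = 70 days after 2045-12-09.
December has 31 days — 22 days to the end of December leaves 48.
January has 31 days (17 left).
17 days into February → 2046-02-17.

2046-02-17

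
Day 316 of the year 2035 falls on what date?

12 November 2035

January has 31 days (316 − 31 = 285 remain).
February has 28 days (285 − 28 = 257 remain).
March has 31 days (257 − 31 = 226 remain).
April has 30 days (226 − 30 = 196 remain).
May has 31 days (196 − 31 = 165 remain).
June has 30 days (165 − 30 = 135 remain).
July has 31 days (135 − 31 = 104 remain).
August has 31 days (104 − 31 = 73 remain).
September has 30 days (73 − 30 = 43 remain).
October has 31 days (43 − 31 = 12 remain).
12 into November → November 12.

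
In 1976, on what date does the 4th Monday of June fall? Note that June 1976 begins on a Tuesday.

1976-06-28

June 1976 begins on a Tuesday, so the first Monday is June 7 (6 days later).
The 4th Monday is 3 weeks later: 7 + 21 = 28.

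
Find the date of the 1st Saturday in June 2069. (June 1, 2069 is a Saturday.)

1 June 2069

June 2069 begins on a Saturday, so the first Saturday is June 1.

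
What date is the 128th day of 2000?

May 7, 2000

Jan has 31 days (128 − 31 = 97 remain).
Feb has 29 days (97 − 29 = 68 remain).
Mar has 31 days (68 − 31 = 37 remain).
Apr has 30 days (37 − 30 = 7 remain).
7 into May → May 7.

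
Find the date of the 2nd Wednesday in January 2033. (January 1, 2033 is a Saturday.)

January 12, 2033

January 2033 begins on a Saturday, so the first Wednesday is January 5 (4 days later).
The 2nd Wednesday is 1 weeks later: 5 + 7 = 12.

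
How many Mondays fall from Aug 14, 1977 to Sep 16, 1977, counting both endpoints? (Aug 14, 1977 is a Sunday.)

Aug 14, 1977 is a Sunday; the first Monday on or after it is Aug 15, 1977 (1 day later).
From Aug 15, 1977 to Sep 16, 1977: 16 + 16 = 32 days (rest of Aug, Sep).
32 ÷ 7 = 4 full weeks with remainder 4, so 4 more Mondays after the first → 5.

5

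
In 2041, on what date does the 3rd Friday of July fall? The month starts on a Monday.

July 2041 begins on a Monday, so the first Friday is July 5 (4 days later).
The 3rd Friday is 2 weeks later: 5 + 14 = 19.

2041-07-19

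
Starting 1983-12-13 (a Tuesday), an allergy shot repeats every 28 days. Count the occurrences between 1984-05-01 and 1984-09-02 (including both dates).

Occurrences land 28·i days after 1983-12-13 for i = 0, 1, 2, …
1984-05-01 is 140 days after the start; 140 ÷ 28 = 5 remainder 0. First occurrence in the window: #6 on 1984-05-01 (5×28 = 140 days in).
1984-09-02 is 264 days after the start; 264 ÷ 28 = 9 remainder 12. Last occurrence in the window: #10 on 1984-08-21.
Occurrences #6 through #10: 5 in total.

5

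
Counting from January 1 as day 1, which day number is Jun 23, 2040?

Days in months before Jun: 31 + 29 + 31 + 30 + 31 = 152.
Plus 23 days into Jun → day 175.

175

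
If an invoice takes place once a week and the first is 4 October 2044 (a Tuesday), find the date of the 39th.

27 June 2045

The 39th occurrence is 38 intervals after the first: 38 × 7 = 266 days after 4 October 2044.
October has 31 days — 27 days to the end of October leaves 239.
November has 30 days (209 left).
December has 31 days (178 left).
January has 31 days (147 left).
February has 28 days (119 left).
March has 31 days (88 left).
April has 30 days (58 left).
May has 31 days (27 left).
27 days into June → 27 June 2045.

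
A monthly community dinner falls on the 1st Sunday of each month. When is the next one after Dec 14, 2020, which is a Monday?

Dec 2020 starts on a Tuesday, so its 1st Sunday is Dec 6, 2020 (5 days in).
That is not after Dec 14, 2020, so look at Jan 2021.
Jan 2021 starts on a Friday, so its 1st Sunday is Jan 3, 2021 (2 days in).

Jan 3, 2021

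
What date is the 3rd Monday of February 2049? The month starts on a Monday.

February 15, 2049

February 2049 begins on a Monday, so the first Monday is February 1.
The 3rd Monday is 2 weeks later: 1 + 14 = 15.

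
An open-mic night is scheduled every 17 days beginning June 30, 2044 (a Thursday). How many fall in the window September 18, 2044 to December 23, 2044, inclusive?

Occurrences land 17·i days after June 30, 2044 for i = 0, 1, 2, …
September 18, 2044 is 80 days after the start; 80 ÷ 17 = 4 remainder 12; since the remainder is 12, round up to i = 5. First occurrence in the window: #6 on September 23, 2044 (5×17 = 85 days in).
December 23, 2044 is 176 days after the start; 176 ÷ 17 = 10 remainder 6. Last occurrence in the window: #11 on December 17, 2044.
Occurrences #6 through #11: 6 in total.

6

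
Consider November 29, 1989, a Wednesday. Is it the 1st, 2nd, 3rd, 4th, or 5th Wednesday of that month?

5th

Day 29 falls in week ⌈29/7⌉ of the month.
Days 1–7 hold the 1st Wednesday, 8–14 the 2nd, 15–21 the 3rd, 22–28 the 4th, 29–31 the 5th.
29 is in the range for the 5th.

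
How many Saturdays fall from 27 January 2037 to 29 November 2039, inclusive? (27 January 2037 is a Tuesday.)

148

27 January 2037 is a Tuesday; the first Saturday on or after it is 31 January 2037 (4 days later).
From 31 January 2037 to 29 November 2039: 334 + 365 + 333 = 1032 days (rest of 2037, 2038, to 29 November 2039 in 2039).
1032 ÷ 7 = 147 full weeks with remainder 3, so 147 more Saturdays after the first → 148.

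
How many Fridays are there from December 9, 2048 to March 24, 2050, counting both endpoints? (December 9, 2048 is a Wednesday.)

67

December 9, 2048 is a Wednesday; the first Friday on or after it is December 11, 2048 (2 days later).
From December 11, 2048 to March 24, 2050: 20 + 365 + 83 = 468 days (rest of 2048, 2049, to March 24, 2050 in 2050).
468 ÷ 7 = 66 full weeks with remainder 6, so 66 more Fridays after the first → 67.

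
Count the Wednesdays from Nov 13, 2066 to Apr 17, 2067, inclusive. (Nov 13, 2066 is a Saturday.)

Nov 13, 2066 is a Saturday; the first Wednesday on or after it is Nov 17, 2066 (4 days later).
From Nov 17, 2066 to Apr 17, 2067: 13 + 31 + 31 + 28 + 31 + 17 = 151 days (rest of Nov, Dec, Jan, Feb, Mar, Apr).
151 ÷ 7 = 21 full weeks with remainder 4, so 21 more Wednesdays after the first → 22.

22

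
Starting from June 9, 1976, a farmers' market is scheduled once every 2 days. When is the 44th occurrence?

September 3, 1976

The 44th occurrence is 43 intervals after the first: 43 × 2 = 86 days after June 9, 1976.
June has 30 days — 21 days to the end of June leaves 65.
July has 31 days (34 left).
August has 31 days (3 left).
3 days into September → September 3, 1976.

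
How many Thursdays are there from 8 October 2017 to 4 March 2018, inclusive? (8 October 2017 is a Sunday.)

21

8 October 2017 is a Sunday; the first Thursday on or after it is 12 October 2017 (4 days later).
From 12 October 2017 to 4 March 2018: 19 + 30 + 31 + 31 + 28 + 4 = 143 days (rest of October, November, December, January, February, March).
143 ÷ 7 = 20 full weeks with remainder 3, so 20 more Thursdays after the first → 21.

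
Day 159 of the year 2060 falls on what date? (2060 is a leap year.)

2060-06-07

January has 31 days (159 − 31 = 128 remain).
February has 29 days (128 − 29 = 99 remain).
March has 31 days (99 − 31 = 68 remain).
April has 30 days (68 − 30 = 38 remain).
May has 31 days (38 − 31 = 7 remain).
7 into June → June 7.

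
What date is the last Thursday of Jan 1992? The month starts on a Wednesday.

Jan 1992 begins on a Wednesday, so the first Thursday is Jan 2 (1 day later).
Jan 1992 has 31 days. Adding weeks: 2, 9, 16, 23, 30 — the last one ≤ 31 is the 30th.

Jan 30, 1992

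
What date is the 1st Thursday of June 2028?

1 June 2028

The first Thursday of June 2028 is June 1.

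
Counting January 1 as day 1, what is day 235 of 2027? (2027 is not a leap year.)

January has 31 days (235 − 31 = 204 remain).
February has 28 days (204 − 28 = 176 remain).
March has 31 days (176 − 31 = 145 remain).
April has 30 days (145 − 30 = 115 remain).
May has 31 days (115 − 31 = 84 remain).
June has 30 days (84 − 30 = 54 remain).
July has 31 days (54 − 31 = 23 remain).
23 into August → August 23.

August 23, 2027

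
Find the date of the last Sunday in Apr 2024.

Apr 2024 begins on a Monday, so the first Sunday is Apr 7 (6 days later).
Apr 2024 has 30 days. Adding weeks: 7, 14, 21, 28 — the last one ≤ 30 is the 28th.

Apr 28, 2024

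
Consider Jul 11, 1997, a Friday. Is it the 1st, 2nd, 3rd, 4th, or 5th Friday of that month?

2nd

Day 11 falls in week ⌈11/7⌉ of the month.
Days 1–7 hold the 1st Friday, 8–14 the 2nd, 15–21 the 3rd, 22–28 the 4th, 29–31 the 5th.
11 is in the range for the 2nd.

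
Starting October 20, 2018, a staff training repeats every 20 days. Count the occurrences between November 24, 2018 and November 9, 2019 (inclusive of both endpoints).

18

Occurrences land 20·i days after October 20, 2018 for i = 0, 1, 2, …
November 24, 2018 is 35 days after the start; 35 ÷ 20 = 1 remainder 15; since the remainder is 15, round up to i = 2. First occurrence in the window: #3 on November 29, 2018 (2×20 = 40 days in).
November 9, 2019 is 385 days after the start; 385 ÷ 20 = 19 remainder 5. Last occurrence in the window: #20 on November 4, 2019.
Occurrences #3 through #20: 18 in total.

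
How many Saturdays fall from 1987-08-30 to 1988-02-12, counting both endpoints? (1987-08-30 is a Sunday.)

1987-08-30 is a Sunday; the first Saturday on or after it is 1987-09-05 (6 days later).
From 1987-09-05 to 1988-02-12: 25 + 31 + 30 + 31 + 31 + 12 = 160 days (rest of September, October, November, December, January, February).
160 ÷ 7 = 22 full weeks with remainder 6, so 22 more Saturdays after the first → 23.

23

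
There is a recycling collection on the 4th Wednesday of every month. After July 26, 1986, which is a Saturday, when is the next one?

August 27, 1986

July 1986 starts on a Tuesday; its first Wednesday is the 2nd, so the 4th Wednesday is the 23rd — July 23, 1986.
That is not after July 26, 1986, so look at August 1986.
August 1986 starts on a Friday; its first Wednesday is the 6th, so the 4th Wednesday is the 27th — August 27, 1986.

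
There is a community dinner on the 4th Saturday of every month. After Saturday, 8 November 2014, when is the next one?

November 2014 starts on a Saturday; its first Saturday is the 1st, so the 4th Saturday is the 22nd — 22 November 2014.
22 November 2014 is after 8 November 2014, so that is the next one.

22 November 2014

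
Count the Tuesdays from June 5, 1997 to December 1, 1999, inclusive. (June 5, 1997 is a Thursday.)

130

June 5, 1997 is a Thursday; the first Tuesday on or after it is June 10, 1997 (5 days later).
From June 10, 1997 to December 1, 1999: 204 + 365 + 335 = 904 days (rest of 1997, 1998, to December 1, 1999 in 1999).
904 ÷ 7 = 129 full weeks with remainder 1, so 129 more Tuesdays after the first → 130.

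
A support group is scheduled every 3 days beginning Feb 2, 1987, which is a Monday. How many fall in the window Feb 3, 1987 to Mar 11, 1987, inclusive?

12

Occurrences land 3·i days after Feb 2, 1987 for i = 0, 1, 2, …
Feb 3, 1987 is 1 day after the start; 1 ÷ 3 = 0 remainder 1; since the remainder is 1, round up to i = 1. First occurrence in the window: #2 on Feb 5, 1987 (1×3 = 3 days in).
Mar 11, 1987 is 37 days after the start; 37 ÷ 3 = 12 remainder 1. Last occurrence in the window: #13 on Mar 10, 1987.
Occurrences #2 through #13: 12 in total.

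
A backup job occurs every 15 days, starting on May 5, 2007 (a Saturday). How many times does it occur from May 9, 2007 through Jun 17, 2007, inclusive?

2

Occurrences land 15·i days after May 5, 2007 for i = 0, 1, 2, …
May 9, 2007 is 4 days after the start; 4 ÷ 15 = 0 remainder 4; since the remainder is 4, round up to i = 1. First occurrence in the window: #2 on May 20, 2007 (1×15 = 15 days in).
Jun 17, 2007 is 43 days after the start; 43 ÷ 15 = 2 remainder 13. Last occurrence in the window: #3 on Jun 4, 2007.
Occurrences #2 through #3: 2 in total.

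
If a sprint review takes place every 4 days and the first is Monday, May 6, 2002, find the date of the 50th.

Nov 18, 2002

The 50th occurrence is 49 intervals after the first: 49 × 4 = 196 days after May 6, 2002.
May has 31 days — 25 days to the end of May leaves 171.
Jun has 30 days (141 left).
Jul has 31 days (110 left).
Aug has 31 days (79 left).
Sep has 30 days (49 left).
Oct has 31 days (18 left).
18 days into Nov → Nov 18, 2002.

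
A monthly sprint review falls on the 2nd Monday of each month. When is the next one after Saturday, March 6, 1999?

March 8, 1999

March 1999 starts on a Monday; its first Monday is the 1st, so the 2nd Monday is the 8th — March 8, 1999.
March 8, 1999 is after March 6, 1999, so that is the next one.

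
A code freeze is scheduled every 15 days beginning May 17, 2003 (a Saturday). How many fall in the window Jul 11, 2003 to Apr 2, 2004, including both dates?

18

Occurrences land 15·i days after May 17, 2003 for i = 0, 1, 2, …
Jul 11, 2003 is 55 days after the start; 55 ÷ 15 = 3 remainder 10; since the remainder is 10, round up to i = 4. First occurrence in the window: #5 on Jul 16, 2003 (4×15 = 60 days in).
Apr 2, 2004 is 321 days after the start; 321 ÷ 15 = 21 remainder 6. Last occurrence in the window: #22 on Mar 27, 2004.
Occurrences #5 through #22: 18 in total.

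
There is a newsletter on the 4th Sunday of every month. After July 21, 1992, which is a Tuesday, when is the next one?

July 26, 1992

July 1992 starts on a Wednesday; its first Sunday is the 5th, so the 4th Sunday is the 26th — July 26, 1992.
July 26, 1992 is after July 21, 1992, so that is the next one.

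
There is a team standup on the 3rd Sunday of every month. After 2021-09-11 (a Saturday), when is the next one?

September 2021 starts on a Wednesday; its first Sunday is the 5th, so the 3rd Sunday is the 19th — 2021-09-19.
2021-09-19 is after 2021-09-11, so that is the next one.

2021-09-19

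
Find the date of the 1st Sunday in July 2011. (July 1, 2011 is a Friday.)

July 3, 2011

July 2011 begins on a Friday, so the first Sunday is July 3 (2 days later).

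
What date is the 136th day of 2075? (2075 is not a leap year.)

2075-05-16

January has 31 days (136 − 31 = 105 remain).
February has 28 days (105 − 28 = 77 remain).
March has 31 days (77 − 31 = 46 remain).
April has 30 days (46 − 30 = 16 remain).
16 into May → May 16.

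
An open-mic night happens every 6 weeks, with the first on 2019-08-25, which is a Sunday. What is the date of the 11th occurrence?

The 11th occurrence is 10 intervals after the first: 10 × 42 = 420 days after 2019-08-25.
August has 31 days — 6 days to the end of August leaves 414.
From end of August to end of 2019 is 122 days (292 left).
January has 31 days (261 left).
February has 29 days (232 left).
March has 31 days (201 left).
April has 30 days (171 left).
May has 31 days (140 left).
June has 30 days (110 left).
July has 31 days (79 left).
August has 31 days (48 left).
September has 30 days (18 left).
18 days into October → 2020-10-18.

2020-10-18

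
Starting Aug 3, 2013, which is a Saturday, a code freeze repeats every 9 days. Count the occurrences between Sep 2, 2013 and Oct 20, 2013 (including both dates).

5

Occurrences land 9·i days after Aug 3, 2013 for i = 0, 1, 2, …
Sep 2, 2013 is 30 days after the start; 30 ÷ 9 = 3 remainder 3; since the remainder is 3, round up to i = 4. First occurrence in the window: #5 on Sep 8, 2013 (4×9 = 36 days in).
Oct 20, 2013 is 78 days after the start; 78 ÷ 9 = 8 remainder 6. Last occurrence in the window: #9 on Oct 14, 2013.
Occurrences #5 through #9: 5 in total.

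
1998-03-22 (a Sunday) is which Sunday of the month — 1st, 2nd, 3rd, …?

4th

Day 22 falls in week ⌈22/7⌉ of the month.
Days 1–7 hold the 1st Sunday, 8–14 the 2nd, 15–21 the 3rd, 22–28 the 4th, 29–31 the 5th.
22 is in the range for the 4th.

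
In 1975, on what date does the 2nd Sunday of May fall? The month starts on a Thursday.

May 11, 1975

May 1975 begins on a Thursday, so the first Sunday is May 4 (3 days later).
The 2nd Sunday is 1 weeks later: 4 + 7 = 11.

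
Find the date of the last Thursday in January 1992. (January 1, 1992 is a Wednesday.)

January 1992 begins on a Wednesday, so the first Thursday is January 2 (1 day later).
January 1992 has 31 days. Adding weeks: 2, 9, 16, 23, 30 — the last one ≤ 31 is the 30th.

January 30, 1992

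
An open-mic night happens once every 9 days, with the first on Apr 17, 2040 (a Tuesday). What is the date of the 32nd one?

The 32nd occurrence is 31 intervals after the first: 31 × 9 = 279 days after Apr 17, 2040.
Apr has 30 days — 13 days to the end of Apr leaves 266.
May has 31 days (235 left).
Jun has 30 days (205 left).
Jul has 31 days (174 left).
Aug has 31 days (143 left).
Sep has 30 days (113 left).
Oct has 31 days (82 left).
Nov has 30 days (52 left).
Dec has 31 days (21 left).
21 days into Jan → Jan 21, 2041.

Jan 21, 2041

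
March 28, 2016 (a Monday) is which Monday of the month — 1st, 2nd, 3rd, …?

4th

Day 28 falls in week ⌈28/7⌉ of the month.
Days 1–7 hold the 1st Monday, 8–14 the 2nd, 15–21 the 3rd, 22–28 the 4th, 29–31 the 5th.
28 is in the range for the 4th.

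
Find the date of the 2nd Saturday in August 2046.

August 2046 begins on a Wednesday, so the first Saturday is August 4 (3 days later).
The 2nd Saturday is 1 weeks later: 4 + 7 = 11.

11 August 2046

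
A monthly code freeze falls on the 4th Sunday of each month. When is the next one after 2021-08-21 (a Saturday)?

2021-08-22

August 2021 starts on a Sunday; its first Sunday is the 1st, so the 4th Sunday is the 22nd — 2021-08-22.
2021-08-22 is after 2021-08-21, so that is the next one.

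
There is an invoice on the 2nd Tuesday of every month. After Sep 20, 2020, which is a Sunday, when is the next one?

Oct 13, 2020

Sep 2020 starts on a Tuesday; its first Tuesday is the 1st, so the 2nd Tuesday is the 8th — Sep 8, 2020.
That is not after Sep 20, 2020, so look at Oct 2020.
Oct 2020 starts on a Thursday; its first Tuesday is the 6th, so the 2nd Tuesday is the 13th — Oct 13, 2020.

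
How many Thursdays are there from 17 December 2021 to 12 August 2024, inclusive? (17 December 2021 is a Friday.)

17 December 2021 is a Friday; the first Thursday on or after it is 23 December 2021 (6 days later).
From 23 December 2021 to 12 August 2024: 8 + 365 + 365 + 225 = 963 days (rest of 2021, 2022, 2023, to 12 August 2024 in 2024).
963 ÷ 7 = 137 full weeks with remainder 4, so 137 more Thursdays after the first → 138.

138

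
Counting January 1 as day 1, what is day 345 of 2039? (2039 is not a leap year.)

January has 31 days (345 − 31 = 314 remain).
February has 28 days (314 − 28 = 286 remain).
March has 31 days (286 − 31 = 255 remain).
April has 30 days (255 − 30 = 225 remain).
May has 31 days (225 − 31 = 194 remain).
June has 30 days (194 − 30 = 164 remain).
July has 31 days (164 − 31 = 133 remain).
August has 31 days (133 − 31 = 102 remain).
September has 30 days (102 − 30 = 72 remain).
October has 31 days (72 − 31 = 41 remain).
November has 30 days (41 − 30 = 11 remain).
11 into December → December 11.

2039-12-11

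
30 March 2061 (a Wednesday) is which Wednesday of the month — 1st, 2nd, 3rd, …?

5th

Day 30 falls in week ⌈30/7⌉ of the month.
Days 1–7 hold the 1st Wednesday, 8–14 the 2nd, 15–21 the 3rd, 22–28 the 4th, 29–31 the 5th.
30 is in the range for the 5th.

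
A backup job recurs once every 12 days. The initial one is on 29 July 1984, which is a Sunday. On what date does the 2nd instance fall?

10 August 1984

The 2nd occurrence is 1 interval after the first: 1 × 12 = 12 days after 29 July 1984.
July has 31 days — 2 days to the end of July leaves 10.
10 days into August → 10 August 1984.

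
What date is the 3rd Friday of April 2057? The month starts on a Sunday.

2057-04-20

April 2057 begins on a Sunday, so the first Friday is April 6 (5 days later).
The 3rd Friday is 2 weeks later: 6 + 14 = 20.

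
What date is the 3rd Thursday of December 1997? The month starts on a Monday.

December 18, 1997

December 1997 begins on a Monday, so the first Thursday is December 4 (3 days later).
The 3rd Thursday is 2 weeks later: 4 + 14 = 18.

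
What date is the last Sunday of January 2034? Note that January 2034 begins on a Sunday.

2034-01-29

January 2034 begins on a Sunday, so the first Sunday is January 1.
January 2034 has 31 days. Adding weeks: 1, 8, 15, 22, 29 — the last one ≤ 31 is the 29th.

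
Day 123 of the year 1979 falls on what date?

January has 31 days (123 − 31 = 92 remain).
February has 28 days (92 − 28 = 64 remain).
March has 31 days (64 − 31 = 33 remain).
April has 30 days (33 − 30 = 3 remain).
3 into May → May 3.

3 May 1979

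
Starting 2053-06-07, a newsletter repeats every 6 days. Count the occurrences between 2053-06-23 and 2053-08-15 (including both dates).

9

Occurrences land 6·i days after 2053-06-07 for i = 0, 1, 2, …
2053-06-23 is 16 days after the start; 16 ÷ 6 = 2 remainder 4; since the remainder is 4, round up to i = 3. First occurrence in the window: #4 on 2053-06-25 (3×6 = 18 days in).
2053-08-15 is 69 days after the start; 69 ÷ 6 = 11 remainder 3. Last occurrence in the window: #12 on 2053-08-12.
Occurrences #4 through #12: 9 in total.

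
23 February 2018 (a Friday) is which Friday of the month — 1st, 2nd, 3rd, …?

Day 23 falls in week ⌈23/7⌉ of the month.
Days 1–7 hold the 1st Friday, 8–14 the 2nd, 15–21 the 3rd, 22–28 the 4th, 29–31 the 5th.
23 is in the range for the 4th.

4th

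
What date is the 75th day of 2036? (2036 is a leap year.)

2036-03-15

January has 31 days (75 − 31 = 44 remain).
February has 29 days (44 − 29 = 15 remain).
15 into March → March 15.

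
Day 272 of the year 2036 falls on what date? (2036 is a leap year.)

28 September 2036

January has 31 days (272 − 31 = 241 remain).
February has 29 days (241 − 29 = 212 remain).
March has 31 days (212 − 31 = 181 remain).
April has 30 days (181 − 30 = 151 remain).
May has 31 days (151 − 31 = 120 remain).
June has 30 days (120 − 30 = 90 remain).
July has 31 days (90 − 31 = 59 remain).
August has 31 days (59 − 31 = 28 remain).
28 into September → September 28.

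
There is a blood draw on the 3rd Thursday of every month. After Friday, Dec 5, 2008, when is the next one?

Dec 18, 2008

Dec 2008 starts on a Monday; its first Thursday is the 4th, so the 3rd Thursday is the 18th — Dec 18, 2008.
Dec 18, 2008 is after Dec 5, 2008, so that is the next one.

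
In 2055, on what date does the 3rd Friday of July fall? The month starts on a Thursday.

July 2055 begins on a Thursday, so the first Friday is July 2 (1 day later).
The 3rd Friday is 2 weeks later: 2 + 14 = 16.

16 July 2055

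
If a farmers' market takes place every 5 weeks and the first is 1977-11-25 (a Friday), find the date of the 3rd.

The 3rd occurrence is 2 intervals after the first: 2 × 35 = 70 days after 1977-11-25.
November has 30 days — 5 days to the end of November leaves 65.
December has 31 days (34 left).
January has 31 days (3 left).
3 days into February → 1978-02-03.

1978-02-03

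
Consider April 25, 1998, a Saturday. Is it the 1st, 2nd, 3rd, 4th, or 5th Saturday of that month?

4th

Day 25 falls in week ⌈25/7⌉ of the month.
Days 1–7 hold the 1st Saturday, 8–14 the 2nd, 15–21 the 3rd, 22–28 the 4th, 29–31 the 5th.
25 is in the range for the 4th.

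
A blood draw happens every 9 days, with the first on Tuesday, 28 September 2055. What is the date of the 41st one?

22 September 2056

The 41st occurrence is 40 intervals after the first: 40 × 9 = 360 days after 28 September 2055.
September has 30 days — 2 days to the end of September leaves 358.
October has 31 days (327 left).
November has 30 days (297 left).
December has 31 days (266 left).
January has 31 days (235 left).
February has 29 days (206 left).
March has 31 days (175 left).
April has 30 days (145 left).
May has 31 days (114 left).
June has 30 days (84 left).
July has 31 days (53 left).
August has 31 days (22 left).
22 days into September → 22 September 2056.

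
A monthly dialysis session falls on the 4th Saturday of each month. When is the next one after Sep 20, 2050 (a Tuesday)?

Sep 24, 2050

Sep 2050 starts on a Thursday; its first Saturday is the 3rd, so the 4th Saturday is the 24th — Sep 24, 2050.
Sep 24, 2050 is after Sep 20, 2050, so that is the next one.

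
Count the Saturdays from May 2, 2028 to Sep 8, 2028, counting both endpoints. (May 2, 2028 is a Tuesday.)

18

May 2, 2028 is a Tuesday; the first Saturday on or after it is May 6, 2028 (4 days later).
From May 6, 2028 to Sep 8, 2028: 25 + 30 + 31 + 31 + 8 = 125 days (rest of May, Jun, Jul, Aug, Sep).
125 ÷ 7 = 17 full weeks with remainder 6, so 17 more Saturdays after the first → 18.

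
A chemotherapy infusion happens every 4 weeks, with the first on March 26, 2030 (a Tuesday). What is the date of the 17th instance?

June 17, 2031

The 17th occurrence is 16 intervals after the first: 16 × 28 = 448 days after March 26, 2030.
March has 31 days — 5 days to the end of March leaves 443.
From end of March to end of 2030 is 275 days (168 left).
January has 31 days (137 left).
February has 28 days (109 left).
March has 31 days (78 left).
April has 30 days (48 left).
May has 31 days (17 left).
17 days into June → June 17, 2031.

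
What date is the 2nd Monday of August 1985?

August 1985 begins on a Thursday, so the first Monday is August 5 (4 days later).
The 2nd Monday is 1 weeks later: 5 + 7 = 12.

August 12, 1985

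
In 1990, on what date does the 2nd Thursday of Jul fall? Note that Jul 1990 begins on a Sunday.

Jul 1990 begins on a Sunday, so the first Thursday is Jul 5 (4 days later).
The 2nd Thursday is 1 weeks later: 5 + 7 = 12.

Jul 12, 1990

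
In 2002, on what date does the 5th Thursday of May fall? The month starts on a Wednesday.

May 2002 begins on a Wednesday, so the first Thursday is May 2 (1 day later).
The 5th Thursday is 4 weeks later: 2 + 28 = 30.

2002-05-30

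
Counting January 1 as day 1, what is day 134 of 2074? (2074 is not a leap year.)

May 14, 2074

Jan has 31 days (134 − 31 = 103 remain).
Feb has 28 days (103 − 28 = 75 remain).
Mar has 31 days (75 − 31 = 44 remain).
Apr has 30 days (44 − 30 = 14 remain).
14 into May → May 14.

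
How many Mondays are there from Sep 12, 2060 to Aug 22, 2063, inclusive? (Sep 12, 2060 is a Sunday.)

Sep 12, 2060 is a Sunday; the first Monday on or after it is Sep 13, 2060 (1 day later).
From Sep 13, 2060 to Aug 22, 2063: 109 + 365 + 365 + 234 = 1073 days (rest of 2060, 2061, 2062, to Aug 22, 2063 in 2063).
1073 ÷ 7 = 153 full weeks with remainder 2, so 153 more Mondays after the first → 154.

154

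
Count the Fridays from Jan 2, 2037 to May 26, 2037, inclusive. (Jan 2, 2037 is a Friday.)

21

Jan 2, 2037 is a Friday; the first Friday on or after it is Jan 2, 2037.
From Jan 2, 2037 to May 26, 2037: 29 + 28 + 31 + 30 + 26 = 144 days (rest of Jan, Feb, Mar, Apr, May).
144 ÷ 7 = 20 full weeks with remainder 4, so 20 more Fridays after the first → 21.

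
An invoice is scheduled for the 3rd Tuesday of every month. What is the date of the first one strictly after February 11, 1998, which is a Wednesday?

February 17, 1998

February 1998 starts on a Sunday; its first Tuesday is the 3rd, so the 3rd Tuesday is the 17th — February 17, 1998.
February 17, 1998 is after February 11, 1998, so that is the next one.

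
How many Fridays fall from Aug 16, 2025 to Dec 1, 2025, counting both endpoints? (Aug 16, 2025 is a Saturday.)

15

Aug 16, 2025 is a Saturday; the first Friday on or after it is Aug 22, 2025 (6 days later).
From Aug 22, 2025 to Dec 1, 2025: 9 + 30 + 31 + 30 + 1 = 101 days (rest of Aug, Sep, Oct, Nov, Dec).
101 ÷ 7 = 14 full weeks with remainder 3, so 14 more Fridays after the first → 15.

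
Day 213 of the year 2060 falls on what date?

January has 31 days (213 − 31 = 182 remain).
February has 29 days (182 − 29 = 153 remain).
March has 31 days (153 − 31 = 122 remain).
April has 30 days (122 − 30 = 92 remain).
May has 31 days (92 − 31 = 61 remain).
June has 30 days (61 − 30 = 31 remain).
31 into July → July 31.

31 July 2060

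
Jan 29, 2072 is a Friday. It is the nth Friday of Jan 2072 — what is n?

5th

Day 29 falls in week ⌈29/7⌉ of the month.
Days 1–7 hold the 1st Friday, 8–14 the 2nd, 15–21 the 3rd, 22–28 the 4th, 29–31 the 5th.
29 is in the range for the 5th.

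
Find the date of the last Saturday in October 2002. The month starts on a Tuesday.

26 October 2002

October 2002 begins on a Tuesday, so the first Saturday is October 5 (4 days later).
October 2002 has 31 days. Adding weeks: 5, 12, 19, 26 — the last one ≤ 31 is the 26th.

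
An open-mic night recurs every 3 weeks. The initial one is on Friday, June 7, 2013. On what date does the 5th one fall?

August 30, 2013

The 5th occurrence is 4 intervals after the first: 4 × 21 = 84 days after June 7, 2013.
June has 30 days — 23 days to the end of June leaves 61.
July has 31 days (30 left).
30 days into August → August 30, 2013.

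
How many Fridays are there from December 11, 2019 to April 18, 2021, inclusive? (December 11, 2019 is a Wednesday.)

71

December 11, 2019 is a Wednesday; the first Friday on or after it is December 13, 2019 (2 days later).
From December 13, 2019 to April 18, 2021: 18 + 366 + 108 = 492 days (rest of 2019, 2020, to April 18, 2021 in 2021).
492 ÷ 7 = 70 full weeks with remainder 2, so 70 more Fridays after the first → 71.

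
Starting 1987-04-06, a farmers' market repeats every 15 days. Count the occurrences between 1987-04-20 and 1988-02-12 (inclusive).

Occurrences land 15·i days after 1987-04-06 for i = 0, 1, 2, …
1987-04-20 is 14 days after the start; 14 ÷ 15 = 0 remainder 14; since the remainder is 14, round up to i = 1. First occurrence in the window: #2 on 1987-04-21 (1×15 = 15 days in).
1988-02-12 is 312 days after the start; 312 ÷ 15 = 20 remainder 12. Last occurrence in the window: #21 on 1988-01-31.
Occurrences #2 through #21: 20 in total.

20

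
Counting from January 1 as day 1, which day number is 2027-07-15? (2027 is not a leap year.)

196

Days in months before July: 31 + 28 + 31 + 30 + 31 + 30 = 181.
Plus 15 days into July → day 196.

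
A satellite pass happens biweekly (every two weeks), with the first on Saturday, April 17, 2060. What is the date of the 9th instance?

The 9th occurrence is 8 intervals after the first: 8 × 14 = 112 days after April 17, 2060.
April has 30 days — 13 days to the end of April leaves 99.
May has 31 days (68 left).
June has 30 days (38 left).
July has 31 days (7 left).
7 days into August → August 7, 2060.

August 7, 2060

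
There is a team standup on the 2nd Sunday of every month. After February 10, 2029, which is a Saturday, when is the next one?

February 11, 2029

February 2029 starts on a Thursday; its first Sunday is the 4th, so the 2nd Sunday is the 11th — February 11, 2029.
February 11, 2029 is after February 10, 2029, so that is the next one.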